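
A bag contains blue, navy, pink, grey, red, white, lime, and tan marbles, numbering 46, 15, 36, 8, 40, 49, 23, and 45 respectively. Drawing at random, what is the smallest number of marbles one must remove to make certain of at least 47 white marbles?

The worst case draws every non-white marble first: 46 + 15 + 36 + 8 + 40 + 23 + 45 = 213.
The next 47 draws are then forced to be white, giving 213 + 47 = 260.

260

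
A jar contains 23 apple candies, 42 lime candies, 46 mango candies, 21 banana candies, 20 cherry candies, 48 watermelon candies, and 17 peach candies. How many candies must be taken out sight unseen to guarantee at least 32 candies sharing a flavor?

175

Treat the 7 flavors as pigeonholes.
In the worst case we take at most 31 of each flavor, but all 23 apple, all 21 banana, all 20 cherry, and all 17 peach (fewer than 31), giving 23 + 31 + 31 + 21 + 20 + 31 + 17 = 174.
One more candy then forces some flavor to 32, so 174 + 1 = 175.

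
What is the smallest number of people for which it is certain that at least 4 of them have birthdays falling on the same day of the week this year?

22

There are 7 days of the week acting as pigeonholes.
With 7 × 3 = 21 people we could place exactly 3 in each, with no class reaching 4.
One more forces some class to hold 4, so 21 + 1 = 22.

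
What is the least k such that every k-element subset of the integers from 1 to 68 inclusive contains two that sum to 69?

35

Partition {1, …, 68} into 34 pairs: {1,68}, {2,67}, …, {34,35}.
Choosing 34 integers — say the integers 1 through 34 — takes one from each pair and avoids the property.
Choosing 35 forces two into the same pair by pigeonhole, and those sum to 69. So 35.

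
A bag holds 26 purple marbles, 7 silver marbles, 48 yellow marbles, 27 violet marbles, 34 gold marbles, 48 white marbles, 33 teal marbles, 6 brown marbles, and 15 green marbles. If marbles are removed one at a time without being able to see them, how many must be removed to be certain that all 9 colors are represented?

239

The hardest color to obtain is brown: we could draw every other marble first — 244 − 6 = 238 marbles — without a single brown one.
The next draw must be brown, so 238 + 1 = 239.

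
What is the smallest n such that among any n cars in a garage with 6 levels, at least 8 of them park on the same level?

There are 6 levels acting as pigeonholes.
With 6 × 7 = 42 cars we could place exactly 7 in each, with no class reaching 8.
One more forces some class to hold 8, so 42 + 1 = 43.

43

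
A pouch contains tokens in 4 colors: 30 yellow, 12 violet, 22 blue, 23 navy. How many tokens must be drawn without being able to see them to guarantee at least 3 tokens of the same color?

The worst case takes 2 tokens of each color without reaching 3 of any: 4 × 2 = 8.
The next token must bring some color to 3, so 8 + 1 = 9.

9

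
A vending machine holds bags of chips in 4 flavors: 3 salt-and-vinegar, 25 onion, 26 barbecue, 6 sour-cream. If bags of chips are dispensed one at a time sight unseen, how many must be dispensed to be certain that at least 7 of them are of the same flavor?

22

In the worst case we take at most 6 of each flavor, but all 3 salt-and-vinegar (fewer than 6), giving 3 + 6 + 6 + 6 = 21.
One more bag of chips then forces some flavor to 7, so 21 + 1 = 22.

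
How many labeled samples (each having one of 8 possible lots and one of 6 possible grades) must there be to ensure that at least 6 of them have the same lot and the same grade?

241

There are 8 × 6 = 48 (lot, grade) combinations acting as pigeonholes.
With 48 × 5 = 240 labeled samples we could place exactly 5 in each, with no (lot, grade) pair reaching 6.
One more forces some (lot, grade) pair to hold 6, so 240 + 1 = 241.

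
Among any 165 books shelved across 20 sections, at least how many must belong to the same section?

The 165 books fall into 20 sections.
If each of the 20 sections held at most 8, the total would be at most 20 × 8 = 160 < 165, a contradiction.
So at least one holds ⌈165/20⌉ = 9.

9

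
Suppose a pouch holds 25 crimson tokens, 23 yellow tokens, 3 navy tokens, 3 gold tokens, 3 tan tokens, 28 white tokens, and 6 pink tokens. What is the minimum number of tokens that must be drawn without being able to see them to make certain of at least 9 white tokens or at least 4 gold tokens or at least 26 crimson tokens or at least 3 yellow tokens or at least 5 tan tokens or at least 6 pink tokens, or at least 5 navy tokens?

50

The worst case stops just short of every target: 25 crimson, 2 yellow, all 3 navy, 3 gold, all 3 tan, 8 white, 5 pink — 25 + 2 + 3 + 3 + 3 + 8 + 5 = 49 tokens.
One more token must push some color to its target, so 49 + 1 = 50.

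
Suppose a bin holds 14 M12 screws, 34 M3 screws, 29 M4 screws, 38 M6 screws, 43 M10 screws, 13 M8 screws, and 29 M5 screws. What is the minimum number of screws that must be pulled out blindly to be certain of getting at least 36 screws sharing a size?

In the worst case we take at most 35 of each size, but all 14 M12, all 34 M3, all 29 M4, all 13 M8, and all 29 M5 (fewer than 35), giving 14 + 34 + 29 + 35 + 35 + 13 + 29 = 189.
One more screw then forces some size to 36, so 189 + 1 = 190.

190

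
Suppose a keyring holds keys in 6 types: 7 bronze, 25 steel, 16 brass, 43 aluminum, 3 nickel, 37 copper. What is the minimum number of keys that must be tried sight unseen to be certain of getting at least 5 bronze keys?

The worst case draws every non-bronze key first: 25 + 16 + 43 + 3 + 37 = 124.
The next 5 draws are then forced to be bronze, giving 124 + 5 = 129.

129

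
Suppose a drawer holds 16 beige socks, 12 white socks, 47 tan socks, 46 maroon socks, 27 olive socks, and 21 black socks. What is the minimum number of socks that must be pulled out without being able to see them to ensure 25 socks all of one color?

In the worst case we take at most 24 of each color, but all 16 beige, all 12 white, and all 21 black (fewer than 24), giving 16 + 12 + 24 + 24 + 24 + 21 = 121.
One more sock then forces some color to 25, so 121 + 1 = 122.

122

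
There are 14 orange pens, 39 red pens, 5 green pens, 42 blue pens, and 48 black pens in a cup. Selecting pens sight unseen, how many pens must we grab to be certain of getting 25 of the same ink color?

In the worst case we take at most 24 of each ink color, but all 14 orange and all 5 green (fewer than 24), giving 14 + 24 + 5 + 24 + 24 = 91.
One more pen then forces some ink color to 25, so 91 + 1 = 92.

92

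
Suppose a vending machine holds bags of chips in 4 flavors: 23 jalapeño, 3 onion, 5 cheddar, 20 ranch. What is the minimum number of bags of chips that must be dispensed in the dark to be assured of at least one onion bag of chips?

49

The worst case draws every non-onion bag of chips first: 23 + 5 + 20 = 48.
The next draw is then forced to be onion, giving 48 + 1 = 49.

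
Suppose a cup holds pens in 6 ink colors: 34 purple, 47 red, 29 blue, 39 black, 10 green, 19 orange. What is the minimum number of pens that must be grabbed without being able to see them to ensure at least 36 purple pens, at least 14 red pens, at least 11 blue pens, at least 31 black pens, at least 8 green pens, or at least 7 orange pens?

The worst case stops just short of every target: all 34 purple, 13 red, 10 blue, 30 black, 7 green, 6 orange — 34 + 13 + 10 + 30 + 7 + 6 = 100 pens.
One more pen must push some ink color to its target, so 100 + 1 = 101.

101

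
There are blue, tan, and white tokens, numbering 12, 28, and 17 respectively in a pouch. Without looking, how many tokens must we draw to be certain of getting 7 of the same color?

The worst case takes 6 tokens of each color without reaching 7 of any: 3 × 6 = 18.
The next token must bring some color to 7, so 18 + 1 = 19.

19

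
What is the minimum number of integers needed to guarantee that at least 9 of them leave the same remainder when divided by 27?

217

There are 27 residue classes modulo 27 acting as pigeonholes.
With 27 × 8 = 216 integers we could place exactly 8 in each, with no class reaching 9.
One more forces some class to hold 9, so 216 + 1 = 217.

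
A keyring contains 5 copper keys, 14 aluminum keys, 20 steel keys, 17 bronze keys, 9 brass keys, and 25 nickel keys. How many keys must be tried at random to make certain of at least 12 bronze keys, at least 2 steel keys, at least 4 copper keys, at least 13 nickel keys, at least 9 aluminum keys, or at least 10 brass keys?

The worst case stops just short of every target: 3 copper, 8 aluminum, 1 steel, 11 bronze, 9 brass, 12 nickel — 3 + 8 + 1 + 11 + 9 + 12 = 44 keys.
One more key must push some type to its target, so 44 + 1 = 45.

45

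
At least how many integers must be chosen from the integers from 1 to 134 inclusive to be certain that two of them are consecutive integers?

Partition {1, …, 134} into 67 pairs: {1,2}, {3,4}, …, {133,134}.
Choosing 67 integers — say the 67 even numbers 2, 4, …, 134 — takes one from each pair and avoids the property.
Choosing 68 forces two into the same pair by pigeonhole, and those are consecutive. So 68.

68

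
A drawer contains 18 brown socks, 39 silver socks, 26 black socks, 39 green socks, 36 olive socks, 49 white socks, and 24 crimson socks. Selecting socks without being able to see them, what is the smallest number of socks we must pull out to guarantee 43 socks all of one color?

In the worst case we take at most 42 of each color, but all 18 brown, all 39 silver, all 26 black, all 39 green, all 36 olive, and all 24 crimson (fewer than 42), giving 18 + 39 + 26 + 39 + 36 + 42 + 24 = 224.
One more sock then forces some color to 43, so 224 + 1 = 225.

225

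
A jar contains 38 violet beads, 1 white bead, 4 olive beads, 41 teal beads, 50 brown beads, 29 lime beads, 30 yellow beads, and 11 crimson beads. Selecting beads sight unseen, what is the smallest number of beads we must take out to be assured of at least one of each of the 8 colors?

The hardest color to obtain is white: we could draw every other bead first — 204 − 1 = 203 beads — without a single white one.
The next draw must be white, so 203 + 1 = 204.

204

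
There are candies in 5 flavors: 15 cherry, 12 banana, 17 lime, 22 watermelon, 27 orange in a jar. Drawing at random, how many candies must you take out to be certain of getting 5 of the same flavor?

21

The worst case takes 4 candies of each flavor without reaching 5 of any: 5 × 4 = 20.
The next candy must bring some flavor to 5, so 20 + 1 = 21.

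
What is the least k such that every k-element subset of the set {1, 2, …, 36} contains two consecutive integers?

19

Partition {1, …, 36} into 18 pairs: {1,2}, {3,4}, …, {35,36}.
Choosing 18 integers — say the 18 even numbers 2, 4, …, 36 — takes one from each pair and avoids the property.
Choosing 19 forces two into the same pair by pigeonhole, and those are consecutive. So 19.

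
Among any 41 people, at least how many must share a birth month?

The 41 people fall into 12 months of the year.
If each of the 12 months of the year held at most 3, the total would be at most 12 × 3 = 36 < 41, a contradiction.
So at least one holds ⌈41/12⌉ = 4.

4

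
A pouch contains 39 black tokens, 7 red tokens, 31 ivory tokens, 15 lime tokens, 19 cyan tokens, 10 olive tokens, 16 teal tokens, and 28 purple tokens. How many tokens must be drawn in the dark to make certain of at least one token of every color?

The hardest color to obtain is red: we could draw every other token first — 165 − 7 = 158 tokens — without a single red one.
The next draw must be red, so 158 + 1 = 159.

159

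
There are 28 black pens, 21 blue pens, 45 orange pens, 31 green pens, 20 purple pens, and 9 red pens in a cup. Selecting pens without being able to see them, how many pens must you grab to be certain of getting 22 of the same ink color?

114

Treat the 6 ink colors as pigeonholes.
In the worst case we take at most 21 of each ink color, but all 20 purple and all 9 red (fewer than 21), giving 21 + 21 + 21 + 21 + 20 + 9 = 113.
One more pen then forces some ink color to 22, so 113 + 1 = 114.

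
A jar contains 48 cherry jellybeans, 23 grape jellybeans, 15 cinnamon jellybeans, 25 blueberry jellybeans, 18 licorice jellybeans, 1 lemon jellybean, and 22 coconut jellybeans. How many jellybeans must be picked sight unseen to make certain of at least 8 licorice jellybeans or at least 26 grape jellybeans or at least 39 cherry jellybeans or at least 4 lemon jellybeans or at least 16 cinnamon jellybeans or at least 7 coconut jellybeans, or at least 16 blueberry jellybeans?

The worst case stops just short of every target: 38 cherry, all 23 grape, 15 cinnamon, 15 blueberry, 7 licorice, all 1 lemon, 6 coconut — 38 + 23 + 15 + 15 + 7 + 1 + 6 = 105 jellybeans.
One more jellybean must push some flavor to its target, so 105 + 1 = 106.

106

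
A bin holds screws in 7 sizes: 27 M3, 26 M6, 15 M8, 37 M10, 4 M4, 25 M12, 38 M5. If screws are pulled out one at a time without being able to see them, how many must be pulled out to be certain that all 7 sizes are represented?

The hardest size to obtain is M4: we could draw every other screw first — 172 − 4 = 168 screws — without a single M4 one.
The next draw must be M4, so 168 + 1 = 169.

169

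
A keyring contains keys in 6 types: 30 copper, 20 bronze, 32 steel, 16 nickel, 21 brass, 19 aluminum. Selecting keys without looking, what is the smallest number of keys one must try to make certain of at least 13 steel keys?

119

The worst case draws every non-steel key first: 30 + 20 + 16 + 21 + 19 = 106.
The next 13 draws are then forced to be steel, giving 106 + 13 = 119.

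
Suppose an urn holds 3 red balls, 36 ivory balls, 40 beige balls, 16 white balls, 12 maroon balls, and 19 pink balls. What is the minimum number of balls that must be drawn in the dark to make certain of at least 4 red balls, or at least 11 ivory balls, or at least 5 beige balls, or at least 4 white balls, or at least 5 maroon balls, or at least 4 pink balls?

The worst case stops just short of every target: 3 red, 10 ivory, 4 beige, 3 white, 4 maroon, 3 pink — 3 + 10 + 4 + 3 + 4 + 3 = 27 balls.
One more ball must push some color to its target, so 27 + 1 = 28.

28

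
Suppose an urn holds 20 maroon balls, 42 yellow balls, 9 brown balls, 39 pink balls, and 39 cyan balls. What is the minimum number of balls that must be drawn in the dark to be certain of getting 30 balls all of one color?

Treat the 5 colors as pigeonholes.
In the worst case we take at most 29 of each color, but all 20 maroon and all 9 brown (fewer than 29), giving 20 + 29 + 9 + 29 + 29 = 116.
One more ball then forces some color to 30, so 116 + 1 = 117.

117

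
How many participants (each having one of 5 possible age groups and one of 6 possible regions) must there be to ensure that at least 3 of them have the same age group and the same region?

61

There are 5 × 6 = 30 (age group, region) combinations acting as pigeonholes.
With 30 × 2 = 60 participants we could place exactly 2 in each, with no (age group, region) pair reaching 3.
One more forces some (age group, region) pair to hold 3, so 60 + 1 = 61.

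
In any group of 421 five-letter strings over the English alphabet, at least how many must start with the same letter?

17

The 421 five-letter strings over the English alphabet fall into 26 possible first letters.
If each of the 26 possible first letters held at most 16, the total would be at most 26 × 16 = 416 < 421, a contradiction.
So at least one holds ⌈421/26⌉ = 17.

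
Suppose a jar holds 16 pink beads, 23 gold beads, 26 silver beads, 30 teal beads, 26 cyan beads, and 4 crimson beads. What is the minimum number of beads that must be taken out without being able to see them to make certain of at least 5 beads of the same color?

25

The worst case takes 4 beads of each color without reaching 5 of any: 6 × 4 = 24.
The next bead must bring some color to 5, so 24 + 1 = 25.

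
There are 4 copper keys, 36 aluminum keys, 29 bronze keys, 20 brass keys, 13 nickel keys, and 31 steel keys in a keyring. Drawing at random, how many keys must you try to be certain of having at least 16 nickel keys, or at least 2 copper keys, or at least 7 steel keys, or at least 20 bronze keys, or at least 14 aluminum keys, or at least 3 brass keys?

The worst case stops just short of every target: 1 copper, 13 aluminum, 19 bronze, 2 brass, all 13 nickel, 6 steel — 1 + 13 + 19 + 2 + 13 + 6 = 54 keys.
One more key must push some type to its target, so 54 + 1 = 55.

55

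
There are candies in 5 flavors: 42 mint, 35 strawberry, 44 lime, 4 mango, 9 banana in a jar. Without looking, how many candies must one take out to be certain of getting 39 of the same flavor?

Treat the 5 flavors as pigeonholes.
In the worst case we take at most 38 of each flavor, but all 35 strawberry, all 4 mango, and all 9 banana (fewer than 38), giving 38 + 35 + 38 + 4 + 9 = 124.
One more candy then forces some flavor to 39, so 124 + 1 = 125.

125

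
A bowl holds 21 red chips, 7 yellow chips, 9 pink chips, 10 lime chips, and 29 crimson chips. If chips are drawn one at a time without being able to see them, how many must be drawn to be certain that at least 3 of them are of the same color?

11

Treat the 5 colors as pigeonholes.
The worst case takes 2 chips of each color without reaching 3 of any: 5 × 2 = 10.
The next chip must bring some color to 3, so 10 + 1 = 11.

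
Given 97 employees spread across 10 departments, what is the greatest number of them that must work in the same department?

The 97 employees fall into 10 departments.
If each of the 10 departments held at most 9, the total would be at most 10 × 9 = 90 < 97, a contradiction.
So at least one holds ⌈97/10⌉ = 10.

10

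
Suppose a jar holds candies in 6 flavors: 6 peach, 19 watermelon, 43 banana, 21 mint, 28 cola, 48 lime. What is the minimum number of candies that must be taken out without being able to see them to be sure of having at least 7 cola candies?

The worst case draws every non-cola candy first: 6 + 19 + 43 + 21 + 48 = 137.
The next 7 draws are then forced to be cola, giving 137 + 7 = 144.

144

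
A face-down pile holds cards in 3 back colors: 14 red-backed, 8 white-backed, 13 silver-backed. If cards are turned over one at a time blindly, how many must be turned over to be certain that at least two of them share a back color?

The worst case takes 1 card of each back color without reaching 2 of any: 3 × 1 = 3.
The next card must bring some back color to 2, so 3 + 1 = 4.

4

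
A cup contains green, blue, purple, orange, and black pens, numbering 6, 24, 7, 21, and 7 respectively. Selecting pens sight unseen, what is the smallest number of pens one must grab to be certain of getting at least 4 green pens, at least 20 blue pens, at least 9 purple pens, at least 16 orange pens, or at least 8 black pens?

The worst case stops just short of every target: 3 green, 19 blue, all 7 purple, 15 orange, 7 black — 3 + 19 + 7 + 15 + 7 = 51 pens.
One more pen must push some ink color to its target, so 51 + 1 = 52.

52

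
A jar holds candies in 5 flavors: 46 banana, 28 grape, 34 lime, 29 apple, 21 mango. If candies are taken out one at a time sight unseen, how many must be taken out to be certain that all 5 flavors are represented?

The hardest flavor to obtain is mango: we could draw every other candy first — 158 − 21 = 137 candies — without a single mango one.
The next draw must be mango, so 137 + 1 = 138.

138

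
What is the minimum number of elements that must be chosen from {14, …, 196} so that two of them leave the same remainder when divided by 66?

Group the integers by remainder mod 66; there are 66 residue classes, each nonempty in this range.
Choosing one from each class (66 integers) avoids any shared remainder.
One more choice must repeat a class, so two differ by a multiple of 66. Hence 66 + 1 = 67.

67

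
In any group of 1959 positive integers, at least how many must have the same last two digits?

20

The 1959 positive integers fall into 100 possible two-digit endings.
If each of the 100 possible two-digit endings held at most 19, the total would be at most 100 × 19 = 1900 < 1959, a contradiction.
So at least one holds ⌈1959/100⌉ = 20.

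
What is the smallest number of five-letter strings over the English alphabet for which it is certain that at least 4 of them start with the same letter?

There are 26 possible first letters acting as pigeonholes.
With 26 × 3 = 78 five-letter strings over the English alphabet we could place exactly 3 in each, with no class reaching 4.
One more forces some class to hold 4, so 78 + 1 = 79.

79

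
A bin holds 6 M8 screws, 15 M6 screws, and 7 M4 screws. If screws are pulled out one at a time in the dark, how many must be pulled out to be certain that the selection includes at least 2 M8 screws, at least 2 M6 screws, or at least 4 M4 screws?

The worst case stops just short of every target: 1 M8, 1 M6, 3 M4 — 1 + 1 + 3 = 5 screws.
One more screw must push some size to its target, so 5 + 1 = 6.

6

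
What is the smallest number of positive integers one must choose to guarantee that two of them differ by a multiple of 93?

Two integers differ by a multiple of 93 exactly when they share a remainder mod 93.
There are 93 residue classes mod 93, so 93 integers can all lie in distinct classes.
One more integer must repeat a residue, giving a difference divisible by 93. So n = 93 + 1 = 94.

94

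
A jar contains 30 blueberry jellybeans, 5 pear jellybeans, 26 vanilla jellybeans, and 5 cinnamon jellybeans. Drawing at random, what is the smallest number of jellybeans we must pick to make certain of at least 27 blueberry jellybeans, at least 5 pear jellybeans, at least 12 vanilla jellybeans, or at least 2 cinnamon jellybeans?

43

Each of the 4 flavors has its own threshold; avoid all of them simultaneously.
The worst case stops just short of every target: 26 blueberry, 4 pear, 11 vanilla, 1 cinnamon — 26 + 4 + 11 + 1 = 42 jellybeans.
One more jellybean must push some flavor to its target, so 42 + 1 = 43.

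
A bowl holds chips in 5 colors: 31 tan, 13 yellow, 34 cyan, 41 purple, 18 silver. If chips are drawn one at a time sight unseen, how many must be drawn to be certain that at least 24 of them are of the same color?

In the worst case we take at most 23 of each color, but all 13 yellow and all 18 silver (fewer than 23), giving 23 + 13 + 23 + 23 + 18 = 100.
One more chip then forces some color to 24, so 100 + 1 = 101.

101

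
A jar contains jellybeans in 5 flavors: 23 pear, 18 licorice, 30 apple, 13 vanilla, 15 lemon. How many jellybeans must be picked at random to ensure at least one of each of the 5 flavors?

The hardest flavor to obtain is vanilla: we could draw every other jellybean first — 99 − 13 = 86 jellybeans — without a single vanilla one.
The next draw must be vanilla, so 86 + 1 = 87.

87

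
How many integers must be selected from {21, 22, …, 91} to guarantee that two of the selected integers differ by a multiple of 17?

18

Group the integers by remainder mod 17; there are 17 residue classes, each nonempty in this range.
Choosing one from each class (17 integers) avoids any shared remainder.
One more choice must repeat a class, so two differ by a multiple of 17. Hence 17 + 1 = 18.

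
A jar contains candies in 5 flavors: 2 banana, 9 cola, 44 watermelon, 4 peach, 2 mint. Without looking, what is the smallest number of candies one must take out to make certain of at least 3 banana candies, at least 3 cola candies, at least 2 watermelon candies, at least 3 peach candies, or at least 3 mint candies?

10

Each of the 5 flavors has its own threshold; avoid all of them simultaneously.
The worst case stops just short of every target: 2 banana, 2 cola, 1 watermelon, 2 peach, 2 mint — 2 + 2 + 1 + 2 + 2 = 9 candies.
One more candy must push some flavor to its target, so 9 + 1 = 10.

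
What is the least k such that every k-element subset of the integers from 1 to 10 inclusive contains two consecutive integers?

Partition {1, …, 10} into 5 pairs: {1,2}, {3,4}, …, {9,10}.
Choosing 5 integers — say the 5 even numbers 2, 4, …, 10 — takes one from each pair and avoids the property.
Choosing 6 forces two into the same pair by pigeonhole, and those are consecutive. So 6.

6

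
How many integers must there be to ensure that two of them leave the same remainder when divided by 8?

9

There are 8 residue classes modulo 8 acting as pigeonholes.
With 8 integers we could place one in each, avoiding any repeat.
One more forces some class to hold 2, so 8 + 1 = 9.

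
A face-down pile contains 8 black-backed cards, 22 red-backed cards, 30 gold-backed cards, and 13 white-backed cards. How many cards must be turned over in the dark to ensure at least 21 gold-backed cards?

64

The worst case draws every non-gold-backed card first: 8 + 22 + 13 = 43.
The next 21 draws are then forced to be gold-backed, giving 43 + 21 = 64.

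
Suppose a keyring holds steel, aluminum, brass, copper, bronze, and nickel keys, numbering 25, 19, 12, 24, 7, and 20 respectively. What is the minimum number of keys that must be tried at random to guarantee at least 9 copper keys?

92

The worst case draws every non-copper key first: 25 + 19 + 12 + 7 + 20 = 83.
The next 9 draws are then forced to be copper, giving 83 + 9 = 92.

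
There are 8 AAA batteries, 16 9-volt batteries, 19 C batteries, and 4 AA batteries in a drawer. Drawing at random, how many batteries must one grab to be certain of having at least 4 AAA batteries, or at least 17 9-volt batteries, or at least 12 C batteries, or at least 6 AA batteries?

35

Each of the 4 types has its own threshold; avoid all of them simultaneously.
The worst case stops just short of every target: 3 AAA, 16 9-volt, 11 C, all 4 AA — 3 + 16 + 11 + 4 = 34 batteries.
One more battery must push some type to its target, so 34 + 1 = 35.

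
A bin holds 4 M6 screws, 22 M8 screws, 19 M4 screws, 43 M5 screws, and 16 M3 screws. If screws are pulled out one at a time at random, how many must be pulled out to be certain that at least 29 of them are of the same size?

90

In the worst case we take at most 28 of each size, but all 4 M6, all 22 M8, all 19 M4, and all 16 M3 (fewer than 28), giving 4 + 22 + 19 + 28 + 16 = 89.
One more screw then forces some size to 29, so 89 + 1 = 90.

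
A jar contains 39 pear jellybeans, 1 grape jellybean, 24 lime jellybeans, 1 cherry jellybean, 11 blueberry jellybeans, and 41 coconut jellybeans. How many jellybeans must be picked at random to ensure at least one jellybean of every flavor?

The hardest flavor to obtain is grape: we could draw every other jellybean first — 117 − 1 = 116 jellybeans — without a single grape one.
The next draw must be grape, so 116 + 1 = 117.

117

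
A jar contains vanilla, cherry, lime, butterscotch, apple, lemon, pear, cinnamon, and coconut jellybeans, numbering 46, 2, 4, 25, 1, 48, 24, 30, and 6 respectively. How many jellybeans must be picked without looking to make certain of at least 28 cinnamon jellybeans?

184

To avoid cinnamon jellybeans as long as possible, exhaust the other 8 flavors first.
The worst case draws every non-cinnamon jellybean first: 46 + 2 + 4 + 25 + 1 + 48 + 24 + 6 = 156.
The next 28 draws are then forced to be cinnamon, giving 156 + 28 = 184.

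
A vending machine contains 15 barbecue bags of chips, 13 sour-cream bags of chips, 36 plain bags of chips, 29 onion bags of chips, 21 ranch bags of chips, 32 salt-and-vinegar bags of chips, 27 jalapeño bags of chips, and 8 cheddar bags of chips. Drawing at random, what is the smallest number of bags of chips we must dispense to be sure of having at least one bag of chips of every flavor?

174

The hardest flavor to obtain is cheddar: we could draw every other bag of chips first — 181 − 8 = 173 bags of chips — without a single cheddar one.
The next draw must be cheddar, so 173 + 1 = 174.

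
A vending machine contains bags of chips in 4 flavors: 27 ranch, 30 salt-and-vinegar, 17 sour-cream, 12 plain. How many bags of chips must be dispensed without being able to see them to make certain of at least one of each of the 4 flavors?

The hardest flavor to obtain is plain: we could draw every other bag of chips first — 86 − 12 = 74 bags of chips — without a single plain one.
The next draw must be plain, so 74 + 1 = 75.

75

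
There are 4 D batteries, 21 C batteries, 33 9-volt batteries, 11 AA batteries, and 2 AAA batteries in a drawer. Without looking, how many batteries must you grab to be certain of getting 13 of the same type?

Treat the 5 types as pigeonholes.
In the worst case we take at most 12 of each type, but all 4 D, all 11 AA, and all 2 AAA (fewer than 12), giving 4 + 12 + 12 + 11 + 2 = 41.
One more battery then forces some type to 13, so 41 + 1 = 42.

42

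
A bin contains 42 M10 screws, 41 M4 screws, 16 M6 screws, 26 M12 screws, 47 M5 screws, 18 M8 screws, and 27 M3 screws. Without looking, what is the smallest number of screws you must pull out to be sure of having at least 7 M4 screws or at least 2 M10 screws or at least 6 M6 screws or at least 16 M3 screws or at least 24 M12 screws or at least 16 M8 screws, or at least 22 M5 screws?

The worst case stops just short of every target: 1 M10, 6 M4, 5 M6, 23 M12, 21 M5, 15 M8, 15 M3 — 1 + 6 + 5 + 23 + 21 + 15 + 15 = 86 screws.
One more screw must push some size to its target, so 86 + 1 = 87.

87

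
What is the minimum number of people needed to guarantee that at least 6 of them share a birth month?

61

There are 12 months of the year acting as pigeonholes.
With 12 × 5 = 60 people we could place exactly 5 in each, with no class reaching 6.
One more forces some class to hold 6, so 60 + 1 = 61.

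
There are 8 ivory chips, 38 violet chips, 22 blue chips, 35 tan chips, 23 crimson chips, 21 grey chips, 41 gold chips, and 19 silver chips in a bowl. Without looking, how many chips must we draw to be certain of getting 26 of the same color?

169

Treat the 8 colors as pigeonholes.
In the worst case we take at most 25 of each color, but all 8 ivory, all 22 blue, all 23 crimson, all 21 grey, and all 19 silver (fewer than 25), giving 8 + 25 + 22 + 25 + 23 + 21 + 25 + 19 = 168.
One more chip then forces some color to 26, so 168 + 1 = 169.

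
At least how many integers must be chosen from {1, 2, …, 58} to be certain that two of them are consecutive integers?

Partition {1, …, 58} into 29 pairs: {1,2}, {3,4}, …, {57,58}.
Choosing 29 integers — say the 29 even numbers 2, 4, …, 58 — takes one from each pair and avoids the property.
Choosing 30 forces two into the same pair by pigeonhole, and those are consecutive. So 30.

30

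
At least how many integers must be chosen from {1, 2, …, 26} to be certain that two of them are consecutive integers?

14

Partition {1, …, 26} into 13 pairs: {1,2}, {3,4}, …, {25,26}.
Choosing 13 integers — say the 13 even numbers 2, 4, …, 26 — takes one from each pair and avoids the property.
Choosing 14 forces two into the same pair by pigeonhole, and those are consecutive. So 14.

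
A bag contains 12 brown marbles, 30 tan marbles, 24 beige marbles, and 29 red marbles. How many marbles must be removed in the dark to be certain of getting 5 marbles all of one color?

Treat the 4 colors as pigeonholes.
The worst case takes 4 marbles of each color without reaching 5 of any: 4 × 4 = 16.
The next marble must bring some color to 5, so 16 + 1 = 17.

17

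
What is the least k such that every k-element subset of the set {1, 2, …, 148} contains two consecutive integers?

Partition {1, …, 148} into 74 pairs: {1,2}, {3,4}, …, {147,148}.
Choosing 74 integers — say the 74 even numbers 2, 4, …, 148 — takes one from each pair and avoids the property.
Choosing 75 forces two into the same pair by pigeonhole, and those are consecutive. So 75.

75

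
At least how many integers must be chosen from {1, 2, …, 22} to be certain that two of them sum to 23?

Partition {1, …, 22} into 11 pairs: {1,22}, {2,21}, …, {11,12}.
Choosing 11 integers — say the integers 1 through 11 — takes one from each pair and avoids the property.
Choosing 12 forces two into the same pair by pigeonhole, and those sum to 23. So 12.

12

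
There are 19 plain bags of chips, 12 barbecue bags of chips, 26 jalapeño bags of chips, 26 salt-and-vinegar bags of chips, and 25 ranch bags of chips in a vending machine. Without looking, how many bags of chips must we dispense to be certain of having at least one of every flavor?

97

The hardest flavor to obtain is barbecue: we could draw every other bag of chips first — 108 − 12 = 96 bags of chips — without a single barbecue one.
The next draw must be barbecue, so 96 + 1 = 97.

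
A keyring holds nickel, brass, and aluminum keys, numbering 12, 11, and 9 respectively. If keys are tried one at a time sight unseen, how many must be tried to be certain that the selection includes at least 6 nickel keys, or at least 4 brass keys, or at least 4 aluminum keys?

12

Each of the 3 types has its own threshold; avoid all of them simultaneously.
The worst case stops just short of every target: 5 nickel, 3 brass, 3 aluminum — 5 + 3 + 3 = 11 keys.
One more key must push some type to its target, so 11 + 1 = 12.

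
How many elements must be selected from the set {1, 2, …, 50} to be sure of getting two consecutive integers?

26

Partition {1, …, 50} into 25 pairs: {1,2}, {3,4}, …, {49,50}.
Choosing 25 integers — say the 25 even numbers 2, 4, …, 50 — takes one from each pair and avoids the property.
Choosing 26 forces two into the same pair by pigeonhole, and those are consecutive. So 26.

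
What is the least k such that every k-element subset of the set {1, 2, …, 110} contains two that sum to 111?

56

Partition {1, …, 110} into 55 pairs: {1,110}, {2,109}, …, {55,56}.
Choosing 55 integers — say the integers 1 through 55 — takes one from each pair and avoids the property.
Choosing 56 forces two into the same pair by pigeonhole, and those sum to 111. So 56.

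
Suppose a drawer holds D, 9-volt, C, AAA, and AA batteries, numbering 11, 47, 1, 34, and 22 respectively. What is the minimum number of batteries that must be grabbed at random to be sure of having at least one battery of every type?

The hardest type to obtain is C: we could draw every other battery first — 115 − 1 = 114 batteries — without a single C one.
The next draw must be C, so 114 + 1 = 115.

115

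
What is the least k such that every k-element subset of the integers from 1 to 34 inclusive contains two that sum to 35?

18

Partition {1, …, 34} into 17 pairs: {1,34}, {2,33}, …, {17,18}.
Choosing 17 integers — say the integers 1 through 17 — takes one from each pair and avoids the property.
Choosing 18 forces two into the same pair by pigeonhole, and those sum to 35. So 18.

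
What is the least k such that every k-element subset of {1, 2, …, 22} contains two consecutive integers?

Partition {1, …, 22} into 11 pairs: {1,2}, {3,4}, …, {21,22}.
Choosing 11 integers — say the 11 even numbers 2, 4, …, 22 — takes one from each pair and avoids the property.
Choosing 12 forces two into the same pair by pigeonhole, and those are consecutive. So 12.

12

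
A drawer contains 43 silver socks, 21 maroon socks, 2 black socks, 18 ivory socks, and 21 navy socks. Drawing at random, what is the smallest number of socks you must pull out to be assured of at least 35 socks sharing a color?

In the worst case we take at most 34 of each color, but all 21 maroon, all 2 black, all 18 ivory, and all 21 navy (fewer than 34), giving 34 + 21 + 2 + 18 + 21 = 96.
One more sock then forces some color to 35, so 96 + 1 = 97.

97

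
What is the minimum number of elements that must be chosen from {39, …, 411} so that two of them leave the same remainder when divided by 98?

Group the integers by remainder mod 98; there are 98 residue classes, each nonempty in this range.
Choosing one from each class (98 integers) avoids any shared remainder.
One more choice must repeat a class, so two differ by a multiple of 98. Hence 98 + 1 = 99.

99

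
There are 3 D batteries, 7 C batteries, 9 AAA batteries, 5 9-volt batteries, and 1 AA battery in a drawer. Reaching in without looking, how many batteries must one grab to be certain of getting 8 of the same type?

In the worst case we take at most 7 of each type, but all 3 D, all 5 9-volt, and all 1 AA (fewer than 7), giving 3 + 7 + 7 + 5 + 1 = 23.
One more battery then forces some type to 8, so 23 + 1 = 24.

24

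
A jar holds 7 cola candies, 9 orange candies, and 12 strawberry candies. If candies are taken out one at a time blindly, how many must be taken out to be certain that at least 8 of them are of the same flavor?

The worst case takes 7 candies of each flavor without reaching 8 of any: 3 × 7 = 21.
The next candy must bring some flavor to 8, so 21 + 1 = 22.

22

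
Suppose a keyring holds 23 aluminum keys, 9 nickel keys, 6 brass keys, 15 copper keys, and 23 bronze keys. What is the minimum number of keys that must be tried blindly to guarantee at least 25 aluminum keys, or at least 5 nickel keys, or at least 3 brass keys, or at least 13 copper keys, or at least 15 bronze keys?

56

Each of the 5 types has its own threshold; avoid all of them simultaneously.
The worst case stops just short of every target: all 23 aluminum, 4 nickel, 2 brass, 12 copper, 14 bronze — 23 + 4 + 2 + 12 + 14 = 55 keys.
One more key must push some type to its target, so 55 + 1 = 56.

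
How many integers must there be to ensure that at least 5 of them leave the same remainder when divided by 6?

25

There are 6 residue classes modulo 6 acting as pigeonholes.
With 6 × 4 = 24 integers we could place exactly 4 in each, with no class reaching 5.
One more forces some class to hold 5, so 24 + 1 = 25.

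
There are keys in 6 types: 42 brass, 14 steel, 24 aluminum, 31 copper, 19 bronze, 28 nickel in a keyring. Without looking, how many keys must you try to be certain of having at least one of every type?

145

The hardest type to obtain is steel: we could draw every other key first — 158 − 14 = 144 keys — without a single steel one.
The next draw must be steel, so 144 + 1 = 145.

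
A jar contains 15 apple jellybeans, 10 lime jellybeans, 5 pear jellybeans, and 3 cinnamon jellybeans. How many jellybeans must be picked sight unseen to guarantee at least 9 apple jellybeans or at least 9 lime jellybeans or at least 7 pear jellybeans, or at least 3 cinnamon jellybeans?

24

The worst case stops just short of every target: 8 apple, 8 lime, all 5 pear, 2 cinnamon — 8 + 8 + 5 + 2 = 23 jellybeans.
One more jellybean must push some flavor to its target, so 23 + 1 = 24.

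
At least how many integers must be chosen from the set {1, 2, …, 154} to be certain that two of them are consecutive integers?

Partition {1, …, 154} into 77 pairs: {1,2}, {3,4}, …, {153,154}.
Choosing 77 integers — say the 77 even numbers 2, 4, …, 154 — takes one from each pair and avoids the property.
Choosing 78 forces two into the same pair by pigeonhole, and those are consecutive. So 78.

78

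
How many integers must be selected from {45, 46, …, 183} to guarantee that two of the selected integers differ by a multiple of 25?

26

Group the integers by remainder mod 25; there are 25 residue classes, each nonempty in this range.
Choosing one from each class (25 integers) avoids any shared remainder.
One more choice must repeat a class, so two differ by a multiple of 25. Hence 25 + 1 = 26.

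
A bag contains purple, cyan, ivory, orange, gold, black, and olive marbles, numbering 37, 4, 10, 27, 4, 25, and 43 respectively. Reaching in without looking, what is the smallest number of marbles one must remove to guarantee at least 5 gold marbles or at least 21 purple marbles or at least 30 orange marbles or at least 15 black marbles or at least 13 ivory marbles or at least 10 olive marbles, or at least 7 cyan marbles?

89

Each of the 7 colors has its own threshold; avoid all of them simultaneously.
The worst case stops just short of every target: 20 purple, all 4 cyan, all 10 ivory, all 27 orange, 4 gold, 14 black, 9 olive — 20 + 4 + 10 + 27 + 4 + 14 + 9 = 88 marbles.
One more marble must push some color to its target, so 88 + 1 = 89.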